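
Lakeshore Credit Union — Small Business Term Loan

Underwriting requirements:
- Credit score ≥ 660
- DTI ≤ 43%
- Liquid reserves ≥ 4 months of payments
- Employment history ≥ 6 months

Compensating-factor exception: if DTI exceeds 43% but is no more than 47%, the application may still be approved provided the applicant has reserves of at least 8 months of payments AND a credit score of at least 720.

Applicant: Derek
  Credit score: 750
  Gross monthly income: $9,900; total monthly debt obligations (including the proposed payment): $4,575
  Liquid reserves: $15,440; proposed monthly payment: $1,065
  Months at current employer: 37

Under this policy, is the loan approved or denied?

Credit score 750 ≥ 660 (meets base)
DTI: 4,575 ÷ 9,900 = 46.2%, over the 43% base limit.
Reserves: 15,440 ÷ 1,065 = 14.5 months (meets 4-month minimum)
Employment 37 ≥ 6 months
DTI 46.2% is within the 43%–47% exception band; checking compensating factors.
Override check — reserves: 14.5 mo (ok); score: 750 (ok).
Both override conditions satisfied; DTI exception granted.

Approved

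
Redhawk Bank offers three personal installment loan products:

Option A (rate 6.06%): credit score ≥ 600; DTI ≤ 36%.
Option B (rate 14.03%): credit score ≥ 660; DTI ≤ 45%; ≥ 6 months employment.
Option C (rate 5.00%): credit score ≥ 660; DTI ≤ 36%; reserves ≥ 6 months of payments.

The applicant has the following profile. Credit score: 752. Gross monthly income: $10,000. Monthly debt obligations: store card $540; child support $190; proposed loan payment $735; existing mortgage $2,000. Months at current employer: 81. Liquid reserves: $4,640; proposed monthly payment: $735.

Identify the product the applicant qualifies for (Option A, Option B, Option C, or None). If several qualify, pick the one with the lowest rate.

Option C

Total debts = (540 + 190 + 735 + 2,000) = 3,465; DTI = 3,465/10,000 = 34.6%.
Reserves = 4,640/735 = 6.3 months.
Option A: score 752 ≥ 600; DTI 34.6% ≤ 36% → qualifies.
Option B: score 752 ≥ 660; DTI 34.6% ≤ 45%; employment 81 ≥ 6 mo → qualifies.
Option C: score 752 ≥ 660; DTI 34.6% ≤ 36%; reserves 6.3 ≥ 6 mo → qualifies.
Qualifying: Option A, Option B, Option C. Lowest rate is 5.00% → Option C.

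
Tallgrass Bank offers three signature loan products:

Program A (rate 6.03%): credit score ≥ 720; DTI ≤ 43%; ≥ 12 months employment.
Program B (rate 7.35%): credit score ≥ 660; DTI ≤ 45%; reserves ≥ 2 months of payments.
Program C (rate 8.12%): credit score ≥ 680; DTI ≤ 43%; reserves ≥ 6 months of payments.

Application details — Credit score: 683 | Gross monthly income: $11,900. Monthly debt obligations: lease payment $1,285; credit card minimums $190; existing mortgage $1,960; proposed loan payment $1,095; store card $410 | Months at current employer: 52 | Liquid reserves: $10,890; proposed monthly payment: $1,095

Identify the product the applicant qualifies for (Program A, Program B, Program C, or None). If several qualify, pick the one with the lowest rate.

Program B

Total debts = (1,285 + 190 + 1,960 + 1,095 + 410) = 4,940; DTI = 4,940/11,900 = 41.5%.
Reserves = 10,890/1,095 = 9.9 months.
Program A: score 683 < 720; DTI 41.5% ≤ 43%; employment 52 ≥ 12 mo → does not qualify.
Program B: score 683 ≥ 660; DTI 41.5% ≤ 45%; reserves 9.9 ≥ 2 mo → qualifies.
Program C: score 683 ≥ 680; DTI 41.5% ≤ 43%; reserves 9.9 ≥ 6 mo → qualifies.
Qualifying: Program B, Program C. Lowest rate is 7.35% → Program B.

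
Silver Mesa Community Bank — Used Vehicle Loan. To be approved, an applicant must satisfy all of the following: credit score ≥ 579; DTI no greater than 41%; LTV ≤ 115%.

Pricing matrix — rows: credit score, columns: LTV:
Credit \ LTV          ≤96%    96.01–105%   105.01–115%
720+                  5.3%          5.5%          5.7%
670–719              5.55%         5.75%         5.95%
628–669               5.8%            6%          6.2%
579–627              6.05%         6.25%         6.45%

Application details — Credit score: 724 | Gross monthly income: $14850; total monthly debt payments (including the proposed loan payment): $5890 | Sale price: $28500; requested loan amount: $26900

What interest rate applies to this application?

5.3%

Credit score 724 ≥ 579; DTI = 5,890/14,850 = 39.7% ≤ 41%
LTV = 26,900/28,500 = 94.4% ≤ 115%
Credit 724 → row 720+; LTV 94.4% → column ≤96%. Grid cell → 5.3%.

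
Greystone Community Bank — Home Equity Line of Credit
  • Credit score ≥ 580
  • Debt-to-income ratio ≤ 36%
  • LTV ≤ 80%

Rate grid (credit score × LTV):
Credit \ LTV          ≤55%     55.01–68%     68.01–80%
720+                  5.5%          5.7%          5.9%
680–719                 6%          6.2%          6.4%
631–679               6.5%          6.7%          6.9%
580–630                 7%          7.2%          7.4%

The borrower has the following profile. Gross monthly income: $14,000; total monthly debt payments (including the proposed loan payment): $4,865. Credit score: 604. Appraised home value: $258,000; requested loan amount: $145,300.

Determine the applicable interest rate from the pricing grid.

Credit score 604 ≥ 580; DTI = 4,865/14,000 = 34.8% ≤ 36%
LTV: 145,300 ÷ 258,000 = 56.3%, within 80% cap
Score 604 is in the 580–630 band; LTV 56.3% is in the 55.01–68% band → 7.2%.

7.2%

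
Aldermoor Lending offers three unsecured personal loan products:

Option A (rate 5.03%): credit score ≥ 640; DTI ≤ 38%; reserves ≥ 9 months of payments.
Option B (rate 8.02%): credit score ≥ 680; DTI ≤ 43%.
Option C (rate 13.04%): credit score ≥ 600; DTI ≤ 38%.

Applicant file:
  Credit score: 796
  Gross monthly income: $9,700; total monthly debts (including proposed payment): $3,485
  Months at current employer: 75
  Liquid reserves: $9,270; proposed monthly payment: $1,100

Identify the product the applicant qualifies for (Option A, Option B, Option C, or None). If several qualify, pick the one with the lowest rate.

DTI = 3,485/9,700 = 35.9%.
Reserves = 9,270/1,100 = 8.4 months.
Option A: score 796 ≥ 640; DTI 35.9% ≤ 38%; reserves 8.4 < 9 mo → does not qualify.
Option B: score 796 ≥ 680; DTI 35.9% ≤ 43% → qualifies.
Option C: score 796 ≥ 600; DTI 35.9% ≤ 38% → qualifies.
Qualifying: Option B, Option C. Lowest rate is 8.02% → Option B.

Option B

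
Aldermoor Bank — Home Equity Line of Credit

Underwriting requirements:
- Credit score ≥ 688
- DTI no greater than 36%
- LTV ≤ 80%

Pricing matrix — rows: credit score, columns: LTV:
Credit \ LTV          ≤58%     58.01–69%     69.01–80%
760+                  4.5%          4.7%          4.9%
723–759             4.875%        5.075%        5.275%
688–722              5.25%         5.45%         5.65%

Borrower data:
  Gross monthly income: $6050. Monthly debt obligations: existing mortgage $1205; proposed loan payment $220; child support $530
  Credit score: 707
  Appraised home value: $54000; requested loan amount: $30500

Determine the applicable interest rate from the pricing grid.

Credit score 707 ≥ 688; Total monthly debts = (1,205 + 220 + 530) = 1,955. DTI: 1,955 ÷ 6,050 = 32.3%, within the 36% cap
Loan-to-value = 30,500/54,000 = 56.5% — pass (80% max)
Row: 707 falls in 688–722. Column: 56.5% falls in ≤58%. Rate = 5.25%.

5.25%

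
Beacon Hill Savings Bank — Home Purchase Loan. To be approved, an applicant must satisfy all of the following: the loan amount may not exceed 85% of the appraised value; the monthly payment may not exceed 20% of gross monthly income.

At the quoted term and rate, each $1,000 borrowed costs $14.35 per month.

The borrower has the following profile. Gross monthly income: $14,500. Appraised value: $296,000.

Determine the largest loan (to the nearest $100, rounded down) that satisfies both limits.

Payment cap: 20% × $14,500 = $2,900/month.
At $14.35 per $1,000, that supports 2,900/14.35 × 1,000 ≈ $202,090 → $202,000.
LTV cap: 85% × $296,000 = $251,600 → $251,600.
Binding constraint: payment-to-income.

$202,000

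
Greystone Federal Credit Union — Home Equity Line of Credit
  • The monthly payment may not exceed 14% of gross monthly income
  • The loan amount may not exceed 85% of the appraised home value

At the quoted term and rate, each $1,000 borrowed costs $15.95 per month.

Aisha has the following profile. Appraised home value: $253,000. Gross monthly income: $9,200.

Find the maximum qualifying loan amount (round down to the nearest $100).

$80,700

Payment cap: 14% × $9,200 = $1,288/month.
At $15.95 per $1,000, that supports 1,288/15.95 × 1,000 ≈ $80,752 → $80,700.
LTV cap: 85% × $253,000 = $215,050 → $215,000.
Binding constraint: payment-to-income.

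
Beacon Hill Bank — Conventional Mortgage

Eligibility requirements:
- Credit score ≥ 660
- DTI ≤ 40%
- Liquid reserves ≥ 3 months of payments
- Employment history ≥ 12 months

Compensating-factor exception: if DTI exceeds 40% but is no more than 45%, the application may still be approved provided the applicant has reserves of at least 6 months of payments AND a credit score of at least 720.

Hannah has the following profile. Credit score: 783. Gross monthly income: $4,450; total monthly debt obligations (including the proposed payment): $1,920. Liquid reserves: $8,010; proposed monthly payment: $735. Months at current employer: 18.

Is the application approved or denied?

Credit score 783 ≥ 660 (meets base)
DTI: 1,920 ÷ 4,450 = 43.1%, over the 40% base limit.
Reserves: 8,010 ÷ 735 = 10.9 months (meets 3-month minimum)
Employment 18 ≥ 12 months
DTI 43.1% is within the 40%–45% exception band; checking compensating factors.
Override check — reserves: 10.9 mo (ok); score: 783 (ok).
Both override conditions satisfied; DTI exception granted.

Approved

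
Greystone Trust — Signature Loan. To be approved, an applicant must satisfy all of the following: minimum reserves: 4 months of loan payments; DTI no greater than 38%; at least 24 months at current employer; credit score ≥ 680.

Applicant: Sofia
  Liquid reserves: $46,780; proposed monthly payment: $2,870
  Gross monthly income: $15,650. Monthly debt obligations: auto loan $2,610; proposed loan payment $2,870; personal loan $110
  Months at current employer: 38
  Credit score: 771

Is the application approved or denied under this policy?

Approved

Reserves: 46,780 ÷ 2,870 = 16.3 months (meets 4-month minimum)
Total monthly debts = (2,610 + 2,870 + 110) = 5,590. Debt-to-income = 5,590/15,650 = 35.7% — meets 38% limit
Employment 38 ≥ 24 months
Credit score 771 ≥ 680 (meets)
All criteria satisfied.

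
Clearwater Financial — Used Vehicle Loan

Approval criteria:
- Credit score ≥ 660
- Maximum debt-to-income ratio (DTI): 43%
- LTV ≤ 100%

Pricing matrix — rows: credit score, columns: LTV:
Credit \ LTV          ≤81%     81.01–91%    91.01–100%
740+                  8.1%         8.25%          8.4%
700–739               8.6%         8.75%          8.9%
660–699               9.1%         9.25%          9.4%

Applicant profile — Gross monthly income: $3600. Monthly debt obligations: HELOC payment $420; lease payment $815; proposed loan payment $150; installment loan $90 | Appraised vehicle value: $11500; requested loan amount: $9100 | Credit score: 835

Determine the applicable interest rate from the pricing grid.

Credit score 835 ≥ 660; Total monthly debts = (420 + 815 + 150 + 90) = 1,475. Debt-to-income = 1,475/3,600 = 41% — meets 43% limit
LTV = 9,100/11,500 = 79.1% ≤ 100%
Score 835 is in the 740+ band; LTV 79.1% is in the ≤81% band → 8.1%.

8.1%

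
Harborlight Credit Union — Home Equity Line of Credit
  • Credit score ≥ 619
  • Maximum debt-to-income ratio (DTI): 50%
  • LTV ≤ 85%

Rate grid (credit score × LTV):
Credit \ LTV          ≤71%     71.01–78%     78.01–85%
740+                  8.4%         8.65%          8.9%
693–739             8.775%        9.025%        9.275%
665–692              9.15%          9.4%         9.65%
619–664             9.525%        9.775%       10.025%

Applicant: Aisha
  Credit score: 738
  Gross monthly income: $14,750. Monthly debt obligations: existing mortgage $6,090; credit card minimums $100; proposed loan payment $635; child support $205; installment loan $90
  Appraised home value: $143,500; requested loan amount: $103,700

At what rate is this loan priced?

9.025%

Credit score 738 ≥ 619; Total monthly debts = (6,090 + 100 + 635 + 205 + 90) = 7,120. DTI = 7,120/14,750 = 48.3% ≤ 50%
Loan-to-value = 103,700/143,500 = 72.3% — pass (85% max)
Row: 738 falls in 693–739. Column: 72.3% falls in 71.01–78%. Rate = 9.025%.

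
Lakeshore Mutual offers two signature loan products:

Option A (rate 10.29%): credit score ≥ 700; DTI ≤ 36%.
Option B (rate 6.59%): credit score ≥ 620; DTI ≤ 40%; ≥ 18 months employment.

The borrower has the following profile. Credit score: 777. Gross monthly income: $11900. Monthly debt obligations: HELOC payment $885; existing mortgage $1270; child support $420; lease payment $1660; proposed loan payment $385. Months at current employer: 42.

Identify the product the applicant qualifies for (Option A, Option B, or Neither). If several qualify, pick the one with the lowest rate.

Total debts = (885 + 1,270 + 420 + 1,660 + 385) = 4,620; DTI = 4,620/11,900 = 38.8%.
Option A: score 777 ≥ 700; DTI 38.8% > 36% → does not qualify.
Option B: score 777 ≥ 620; DTI 38.8% ≤ 40%; employment 42 ≥ 18 mo → qualifies.

Option B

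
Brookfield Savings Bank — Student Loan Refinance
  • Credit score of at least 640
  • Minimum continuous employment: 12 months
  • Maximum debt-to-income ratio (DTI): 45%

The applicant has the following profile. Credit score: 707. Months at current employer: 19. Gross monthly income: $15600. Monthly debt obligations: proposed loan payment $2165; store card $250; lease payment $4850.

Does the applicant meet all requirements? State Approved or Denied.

Denied

Credit score 707 ≥ 640 (meets)
Employment 19 ≥ 12 months
Total monthly debts = (2,165 + 250 + 4,850) = 7,265. DTI = 7,265/15,600 = 46.6% > 45%
Fails on DTI.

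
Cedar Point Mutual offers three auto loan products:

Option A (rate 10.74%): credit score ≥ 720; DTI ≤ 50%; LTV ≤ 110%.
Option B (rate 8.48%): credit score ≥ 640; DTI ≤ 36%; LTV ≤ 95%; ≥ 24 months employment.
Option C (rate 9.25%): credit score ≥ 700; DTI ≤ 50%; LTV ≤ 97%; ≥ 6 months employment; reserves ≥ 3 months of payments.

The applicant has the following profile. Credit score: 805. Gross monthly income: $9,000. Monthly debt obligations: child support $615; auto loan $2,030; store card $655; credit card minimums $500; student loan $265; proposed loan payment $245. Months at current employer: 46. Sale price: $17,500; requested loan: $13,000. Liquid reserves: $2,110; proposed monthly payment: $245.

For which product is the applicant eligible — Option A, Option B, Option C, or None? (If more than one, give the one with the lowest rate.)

Option C

Total debts = (615 + 2,030 + 655 + 500 + 265 + 245) = 4,310; DTI = 4,310/9,000 = 47.9%.
LTV = 13,000/17,500 = 74.3%.
Reserves = 2,110/245 = 8.6 months.
Option A: score 805 ≥ 720; DTI 47.9% ≤ 50%; LTV 74.3% ≤ 110% → qualifies.
Option B: score 805 ≥ 640; DTI 47.9% > 36%; LTV 74.3% ≤ 95%; employment 46 ≥ 24 mo → does not qualify.
Option C: score 805 ≥ 700; DTI 47.9% ≤ 50%; LTV 74.3% ≤ 97%; employment 46 ≥ 6 mo; reserves 8.6 ≥ 3 mo → qualifies.
Qualifying: Option A, Option C. Lowest rate is 9.25% → Option C.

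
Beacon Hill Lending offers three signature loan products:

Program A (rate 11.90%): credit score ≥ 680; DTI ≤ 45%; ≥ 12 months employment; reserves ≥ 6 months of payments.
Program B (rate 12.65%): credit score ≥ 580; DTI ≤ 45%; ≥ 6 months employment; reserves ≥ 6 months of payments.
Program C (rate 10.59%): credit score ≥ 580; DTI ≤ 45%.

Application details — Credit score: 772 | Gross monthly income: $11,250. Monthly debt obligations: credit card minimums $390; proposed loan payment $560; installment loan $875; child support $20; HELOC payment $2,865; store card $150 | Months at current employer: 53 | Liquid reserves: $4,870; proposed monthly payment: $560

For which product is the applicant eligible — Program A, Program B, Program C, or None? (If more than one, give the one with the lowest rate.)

Program C

Total debts = (390 + 560 + 875 + 20 + 2,865 + 150) = 4,860; DTI = 4,860/11,250 = 43.2%.
Reserves = 4,870/560 = 8.7 months.
Program A: score 772 ≥ 680; DTI 43.2% ≤ 45%; employment 53 ≥ 12 mo; reserves 8.7 ≥ 6 mo → qualifies.
Program B: score 772 ≥ 580; DTI 43.2% ≤ 45%; employment 53 ≥ 6 mo; reserves 8.7 ≥ 6 mo → qualifies.
Program C: score 772 ≥ 580; DTI 43.2% ≤ 45% → qualifies.
Qualifying: Program A, Program B, Program C. Lowest rate is 10.59% → Program C.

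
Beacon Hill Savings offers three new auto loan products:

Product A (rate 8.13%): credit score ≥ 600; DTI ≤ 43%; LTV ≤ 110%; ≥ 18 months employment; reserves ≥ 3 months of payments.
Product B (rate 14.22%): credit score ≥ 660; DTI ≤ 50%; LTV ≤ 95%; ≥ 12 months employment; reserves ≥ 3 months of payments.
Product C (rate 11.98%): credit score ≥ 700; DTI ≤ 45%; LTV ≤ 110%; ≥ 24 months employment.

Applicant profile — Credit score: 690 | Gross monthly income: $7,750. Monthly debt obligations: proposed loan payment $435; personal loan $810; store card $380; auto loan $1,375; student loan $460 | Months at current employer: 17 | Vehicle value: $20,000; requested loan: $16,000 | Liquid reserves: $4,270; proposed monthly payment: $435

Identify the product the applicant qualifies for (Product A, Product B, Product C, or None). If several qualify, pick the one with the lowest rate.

Total debts = (435 + 810 + 380 + 1,375 + 460) = 3,460; DTI = 3,460/7,750 = 44.6%.
LTV = 16,000/20,000 = 80%.
Reserves = 4,270/435 = 9.8 months.
Product A: score 690 ≥ 600; DTI 44.6% > 43%; LTV 80% ≤ 110%; employment 17 < 18 mo; reserves 9.8 ≥ 3 mo → does not qualify.
Product B: score 690 ≥ 660; DTI 44.6% ≤ 50%; LTV 80% ≤ 95%; employment 17 ≥ 12 mo; reserves 9.8 ≥ 3 mo → qualifies.
Product C: score 690 < 700; DTI 44.6% ≤ 45%; LTV 80% ≤ 110%; employment 17 < 24 mo → does not qualify.

Product B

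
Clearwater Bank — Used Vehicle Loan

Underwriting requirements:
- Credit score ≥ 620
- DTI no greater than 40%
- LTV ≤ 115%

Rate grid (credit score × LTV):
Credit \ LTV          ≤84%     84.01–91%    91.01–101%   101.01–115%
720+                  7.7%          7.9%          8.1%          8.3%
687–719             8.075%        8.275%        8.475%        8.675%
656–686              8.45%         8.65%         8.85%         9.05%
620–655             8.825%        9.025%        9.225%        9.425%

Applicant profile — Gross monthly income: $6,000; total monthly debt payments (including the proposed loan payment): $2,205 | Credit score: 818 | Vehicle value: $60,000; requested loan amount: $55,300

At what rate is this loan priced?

8.1%

Credit score 818 ≥ 620; Debt-to-income = 2,205/6,000 = 36.8% — meets 40% limit
LTV: 55,300 ÷ 60,000 = 92.2%, within 115% cap
Row: 818 falls in 720+. Column: 92.2% falls in 91.01–101%. Rate = 8.1%.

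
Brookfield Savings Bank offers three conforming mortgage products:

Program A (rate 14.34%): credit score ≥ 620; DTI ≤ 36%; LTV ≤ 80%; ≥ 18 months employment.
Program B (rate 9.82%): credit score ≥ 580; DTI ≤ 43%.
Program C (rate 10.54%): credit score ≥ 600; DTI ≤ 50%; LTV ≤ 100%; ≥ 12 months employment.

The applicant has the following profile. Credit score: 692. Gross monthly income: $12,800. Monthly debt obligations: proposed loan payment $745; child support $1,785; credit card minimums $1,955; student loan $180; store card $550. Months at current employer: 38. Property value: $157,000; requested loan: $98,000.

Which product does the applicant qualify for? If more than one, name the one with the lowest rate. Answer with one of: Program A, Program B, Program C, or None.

Program B

Total debts = (745 + 1,785 + 1,955 + 180 + 550) = 5,215; DTI = 5,215/12,800 = 40.7%.
LTV = 98,000/157,000 = 62.4%.
Program A: score 692 ≥ 620; DTI 40.7% > 36%; LTV 62.4% ≤ 80%; employment 38 ≥ 18 mo → does not qualify.
Program B: score 692 ≥ 580; DTI 40.7% ≤ 43% → qualifies.
Program C: score 692 ≥ 600; DTI 40.7% ≤ 50%; LTV 62.4% ≤ 100%; employment 38 ≥ 12 mo → qualifies.
Qualifying: Program B, Program C. Lowest rate is 9.82% → Program B.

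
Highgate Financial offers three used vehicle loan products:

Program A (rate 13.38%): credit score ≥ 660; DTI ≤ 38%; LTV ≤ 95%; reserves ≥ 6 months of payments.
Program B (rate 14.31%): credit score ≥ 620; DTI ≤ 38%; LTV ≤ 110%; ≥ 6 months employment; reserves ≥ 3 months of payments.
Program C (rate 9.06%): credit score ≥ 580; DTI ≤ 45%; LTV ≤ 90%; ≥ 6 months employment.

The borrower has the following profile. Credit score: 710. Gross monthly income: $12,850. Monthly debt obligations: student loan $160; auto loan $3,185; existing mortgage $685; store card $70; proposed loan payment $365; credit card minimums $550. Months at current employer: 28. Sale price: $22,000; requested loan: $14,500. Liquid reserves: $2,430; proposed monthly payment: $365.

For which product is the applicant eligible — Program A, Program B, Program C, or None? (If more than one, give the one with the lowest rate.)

Program C

Total debts = (160 + 3,185 + 685 + 70 + 365 + 550) = 5,015; DTI = 5,015/12,850 = 39%.
LTV = 14,500/22,000 = 65.9%.
Reserves = 2,430/365 = 6.7 months.
Program A: score 710 ≥ 660; DTI 39% > 38%; LTV 65.9% ≤ 95%; reserves 6.7 ≥ 6 mo → does not qualify.
Program B: score 710 ≥ 620; DTI 39% > 38%; LTV 65.9% ≤ 110%; employment 28 ≥ 6 mo; reserves 6.7 ≥ 3 mo → does not qualify.
Program C: score 710 ≥ 580; DTI 39% ≤ 45%; LTV 65.9% ≤ 90%; employment 28 ≥ 6 mo → qualifies.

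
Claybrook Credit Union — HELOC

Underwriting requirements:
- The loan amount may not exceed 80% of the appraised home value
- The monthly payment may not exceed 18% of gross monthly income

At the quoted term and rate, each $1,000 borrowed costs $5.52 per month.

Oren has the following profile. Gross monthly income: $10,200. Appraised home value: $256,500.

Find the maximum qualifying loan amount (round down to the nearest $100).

$205,200

Payment cap: 18% × $10,200 = $1,836/month.
At $5.52 per $1,000, that supports 1,836/5.52 × 1,000 ≈ $332,608 → $332,600.
LTV cap: 80% × $256,500 = $205,200 → $205,200.
Binding constraint: loan-to-value.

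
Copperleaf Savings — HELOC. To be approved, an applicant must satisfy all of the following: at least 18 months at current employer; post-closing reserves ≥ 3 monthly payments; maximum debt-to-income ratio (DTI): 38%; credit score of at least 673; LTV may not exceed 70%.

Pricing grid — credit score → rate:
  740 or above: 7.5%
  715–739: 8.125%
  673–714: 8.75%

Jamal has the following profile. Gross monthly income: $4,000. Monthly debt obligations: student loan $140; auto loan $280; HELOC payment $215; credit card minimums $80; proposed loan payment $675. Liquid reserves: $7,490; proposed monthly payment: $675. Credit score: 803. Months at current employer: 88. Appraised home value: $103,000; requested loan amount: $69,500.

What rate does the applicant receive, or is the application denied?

Approved at 7.5%

Credit score 803 ≥ 673 (meets minimum)
Reserves: 7,490 ÷ 675 = 11.1 months (meets 3-month minimum)
Employment 88 ≥ 18 months
Loan-to-value = 69,500/103,000 = 67.5% — pass (70% max)
Total monthly debts = (140 + 280 + 215 + 80 + 675) = 1,390. Debt-to-income = 1,390/4,000 = 34.8% — meets 38% limit
All requirements met. Score 803 falls in the 740 or above tier → 7.5%.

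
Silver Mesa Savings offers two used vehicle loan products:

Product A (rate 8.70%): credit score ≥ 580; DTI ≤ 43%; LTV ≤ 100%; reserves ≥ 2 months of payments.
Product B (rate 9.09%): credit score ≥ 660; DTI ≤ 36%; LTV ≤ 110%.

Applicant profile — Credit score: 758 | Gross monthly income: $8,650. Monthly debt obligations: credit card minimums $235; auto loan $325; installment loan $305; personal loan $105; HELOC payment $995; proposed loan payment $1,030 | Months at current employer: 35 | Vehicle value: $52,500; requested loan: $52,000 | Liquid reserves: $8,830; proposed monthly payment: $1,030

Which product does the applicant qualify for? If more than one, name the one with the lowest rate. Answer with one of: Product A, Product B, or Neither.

Total debts = (235 + 325 + 305 + 105 + 995 + 1,030) = 2,995; DTI = 2,995/8,650 = 34.6%.
LTV = 52,000/52,500 = 99%.
Reserves = 8,830/1,030 = 8.6 months.
Product A: score 758 ≥ 580; DTI 34.6% ≤ 43%; LTV 99% ≤ 100%; reserves 8.6 ≥ 2 mo → qualifies.
Product B: score 758 ≥ 660; DTI 34.6% ≤ 36%; LTV 99% ≤ 110% → qualifies.
Qualifying: Product A, Product B. Lowest rate is 8.70% → Product A.

Product A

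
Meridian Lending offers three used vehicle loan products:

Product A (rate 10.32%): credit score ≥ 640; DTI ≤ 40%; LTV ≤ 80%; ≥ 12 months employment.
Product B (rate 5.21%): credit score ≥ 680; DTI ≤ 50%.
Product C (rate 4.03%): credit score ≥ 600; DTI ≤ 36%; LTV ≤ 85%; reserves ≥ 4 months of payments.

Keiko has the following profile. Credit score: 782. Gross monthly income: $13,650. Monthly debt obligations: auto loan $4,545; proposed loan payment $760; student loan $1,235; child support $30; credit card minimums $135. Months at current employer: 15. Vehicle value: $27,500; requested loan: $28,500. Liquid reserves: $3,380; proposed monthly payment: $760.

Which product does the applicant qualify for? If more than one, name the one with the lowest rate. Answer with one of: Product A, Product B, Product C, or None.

Total debts = (4,545 + 760 + 1,235 + 30 + 135) = 6,705; DTI = 6,705/13,650 = 49.1%.
LTV = 28,500/27,500 = 103.6%.
Reserves = 3,380/760 = 4.4 months.
Product A: score 782 ≥ 640; DTI 49.1% > 40%; LTV 103.6% > 80%; employment 15 ≥ 12 mo → does not qualify.
Product B: score 782 ≥ 680; DTI 49.1% ≤ 50% → qualifies.
Product C: score 782 ≥ 600; DTI 49.1% > 36%; LTV 103.6% > 85%; reserves 4.4 ≥ 4 mo → does not qualify.

Product B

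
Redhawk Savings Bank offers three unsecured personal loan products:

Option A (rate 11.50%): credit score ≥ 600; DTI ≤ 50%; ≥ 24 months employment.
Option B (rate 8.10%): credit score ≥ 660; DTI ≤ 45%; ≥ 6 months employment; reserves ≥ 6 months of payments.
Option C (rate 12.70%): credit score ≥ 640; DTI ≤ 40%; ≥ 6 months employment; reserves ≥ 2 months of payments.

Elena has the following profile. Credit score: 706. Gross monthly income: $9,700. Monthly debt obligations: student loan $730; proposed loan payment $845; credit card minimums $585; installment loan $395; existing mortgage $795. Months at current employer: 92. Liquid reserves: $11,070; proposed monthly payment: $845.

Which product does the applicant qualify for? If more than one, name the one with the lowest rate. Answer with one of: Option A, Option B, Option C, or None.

Total debts = (730 + 845 + 585 + 395 + 795) = 3,350; DTI = 3,350/9,700 = 34.5%.
Reserves = 11,070/845 = 13.1 months.
Option A: score 706 ≥ 600; DTI 34.5% ≤ 50%; employment 92 ≥ 24 mo → qualifies.
Option B: score 706 ≥ 660; DTI 34.5% ≤ 45%; employment 92 ≥ 6 mo; reserves 13.1 ≥ 6 mo → qualifies.
Option C: score 706 ≥ 640; DTI 34.5% ≤ 40%; employment 92 ≥ 6 mo; reserves 13.1 ≥ 2 mo → qualifies.
Qualifying: Option A, Option B, Option C. Lowest rate is 8.10% → Option B.

Option B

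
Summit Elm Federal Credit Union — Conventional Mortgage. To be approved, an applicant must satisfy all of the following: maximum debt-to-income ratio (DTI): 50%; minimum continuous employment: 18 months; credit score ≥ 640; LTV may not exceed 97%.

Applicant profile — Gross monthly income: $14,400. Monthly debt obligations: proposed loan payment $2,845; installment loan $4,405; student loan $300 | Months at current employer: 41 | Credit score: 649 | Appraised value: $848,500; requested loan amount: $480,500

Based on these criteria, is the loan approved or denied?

Total monthly debts = (2,845 + 4,405 + 300) = 7,550. DTI: 7,550 ÷ 14,400 = 52.4%, exceeds the 50% cap
Employment 41 ≥ 18 months
Credit score 649 ≥ 640 (meets)
LTV: 480,500 ÷ 848,500 = 56.6%, within 97% cap
Fails on DTI.

Denied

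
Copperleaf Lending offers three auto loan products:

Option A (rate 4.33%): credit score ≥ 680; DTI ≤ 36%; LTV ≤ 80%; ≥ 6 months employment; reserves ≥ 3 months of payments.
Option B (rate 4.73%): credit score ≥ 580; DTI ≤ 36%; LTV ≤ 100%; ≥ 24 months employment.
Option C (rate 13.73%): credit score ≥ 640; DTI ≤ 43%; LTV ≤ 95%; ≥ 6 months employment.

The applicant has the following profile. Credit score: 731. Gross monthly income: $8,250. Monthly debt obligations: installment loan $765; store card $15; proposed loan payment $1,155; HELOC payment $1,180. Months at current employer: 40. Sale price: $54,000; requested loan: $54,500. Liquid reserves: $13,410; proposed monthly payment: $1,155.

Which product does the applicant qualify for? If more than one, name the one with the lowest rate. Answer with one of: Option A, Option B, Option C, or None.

Total debts = (765 + 15 + 1,155 + 1,180) = 3,115; DTI = 3,115/8,250 = 37.8%.
LTV = 54,500/54,000 = 100.9%.
Reserves = 13,410/1,155 = 11.6 months.
Option A: score 731 ≥ 680; DTI 37.8% > 36%; LTV 100.9% > 80%; employment 40 ≥ 6 mo; reserves 11.6 ≥ 3 mo → does not qualify.
Option B: score 731 ≥ 580; DTI 37.8% > 36%; LTV 100.9% > 100%; employment 40 ≥ 24 mo → does not qualify.
Option C: score 731 ≥ 640; DTI 37.8% ≤ 43%; LTV 100.9% > 95%; employment 40 ≥ 6 mo → does not qualify.

None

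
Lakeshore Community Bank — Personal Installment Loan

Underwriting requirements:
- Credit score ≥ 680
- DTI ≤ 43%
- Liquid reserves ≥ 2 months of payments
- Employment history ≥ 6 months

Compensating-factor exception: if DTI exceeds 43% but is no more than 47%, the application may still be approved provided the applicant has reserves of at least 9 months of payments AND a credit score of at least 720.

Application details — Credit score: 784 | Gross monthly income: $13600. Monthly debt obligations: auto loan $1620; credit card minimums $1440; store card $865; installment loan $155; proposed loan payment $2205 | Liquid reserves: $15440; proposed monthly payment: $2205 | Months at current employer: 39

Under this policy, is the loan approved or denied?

Credit score 784 ≥ 680 (meets base)
Total debts = (1,620 + 1,440 + 865 + 155 + 2,205) = 6,285. DTI = 6,285/13,600 = 46.2% > 43% — standard DTI limit exceeded.
Reserves: 15,440 ÷ 2,205 = 7.0 months (meets 2-month minimum)
Employment 39 ≥ 6 months
DTI 46.2% is within the 43%–47% exception band; checking compensating factors.
Override check — reserves: 7.0 mo (short of 9); score: 784 (ok).
Compensating-factor requirement not fully met.

Denied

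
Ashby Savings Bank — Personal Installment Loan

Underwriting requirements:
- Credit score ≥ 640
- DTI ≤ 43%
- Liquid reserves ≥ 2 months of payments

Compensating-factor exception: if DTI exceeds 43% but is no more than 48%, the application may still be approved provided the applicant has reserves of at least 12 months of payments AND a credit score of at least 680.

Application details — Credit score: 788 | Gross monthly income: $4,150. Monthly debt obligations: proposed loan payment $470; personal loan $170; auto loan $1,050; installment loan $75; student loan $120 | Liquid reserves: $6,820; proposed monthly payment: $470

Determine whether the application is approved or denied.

Credit score 788 ≥ 640 (meets base)
Total debts = (470 + 170 + 1,050 + 75 + 120) = 1,885. DTI = 1,885/4,150 = 45.4% > 43% — standard DTI limit exceeded.
Liquid reserves cover 6,820/470 = 14.5 months — ≥ 2 required
DTI 45.4% is within the 43%–48% exception band; checking compensating factors.
Reserves 14.5 ≥ 12 months; credit score 788 ≥ 680.
Both override conditions satisfied; DTI exception granted.

Approved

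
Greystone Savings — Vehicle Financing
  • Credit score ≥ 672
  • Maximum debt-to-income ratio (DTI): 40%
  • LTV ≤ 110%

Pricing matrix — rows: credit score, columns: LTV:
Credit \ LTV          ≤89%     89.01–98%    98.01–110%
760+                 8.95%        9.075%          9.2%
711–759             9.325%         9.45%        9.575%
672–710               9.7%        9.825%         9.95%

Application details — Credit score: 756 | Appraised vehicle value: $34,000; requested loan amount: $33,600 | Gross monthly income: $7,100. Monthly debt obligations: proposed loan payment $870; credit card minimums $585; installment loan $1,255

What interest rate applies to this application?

Credit score 756 ≥ 672; Total monthly debts = (870 + 585 + 1,255) = 2,710. DTI = 2,710/7,100 = 38.2% ≤ 40%
Loan-to-value = 33,600/34,000 = 98.8% — pass (110% max)
Credit 756 → row 711–759; LTV 98.8% → column 98.01–110%. Grid cell → 9.575%.

9.575%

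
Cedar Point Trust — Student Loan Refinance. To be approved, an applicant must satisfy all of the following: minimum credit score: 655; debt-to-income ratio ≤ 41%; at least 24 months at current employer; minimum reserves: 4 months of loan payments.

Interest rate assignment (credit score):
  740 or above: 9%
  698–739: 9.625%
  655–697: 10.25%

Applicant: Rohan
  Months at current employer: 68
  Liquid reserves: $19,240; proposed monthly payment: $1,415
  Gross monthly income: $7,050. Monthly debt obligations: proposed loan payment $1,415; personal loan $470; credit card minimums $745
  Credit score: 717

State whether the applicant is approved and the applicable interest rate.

Approved at 9.625%

Credit score 717 ≥ 655 (meets minimum)
Reserves = 19,240/1,415 = 13.6 months ≥ 4
Total monthly debts = (1,415 + 470 + 745) = 2,630. DTI = 2,630/7,050 = 37.3% ≤ 41%
Employment 68 ≥ 24 months
All requirements met. Score 717 falls in the 698–739 tier → 9.625%.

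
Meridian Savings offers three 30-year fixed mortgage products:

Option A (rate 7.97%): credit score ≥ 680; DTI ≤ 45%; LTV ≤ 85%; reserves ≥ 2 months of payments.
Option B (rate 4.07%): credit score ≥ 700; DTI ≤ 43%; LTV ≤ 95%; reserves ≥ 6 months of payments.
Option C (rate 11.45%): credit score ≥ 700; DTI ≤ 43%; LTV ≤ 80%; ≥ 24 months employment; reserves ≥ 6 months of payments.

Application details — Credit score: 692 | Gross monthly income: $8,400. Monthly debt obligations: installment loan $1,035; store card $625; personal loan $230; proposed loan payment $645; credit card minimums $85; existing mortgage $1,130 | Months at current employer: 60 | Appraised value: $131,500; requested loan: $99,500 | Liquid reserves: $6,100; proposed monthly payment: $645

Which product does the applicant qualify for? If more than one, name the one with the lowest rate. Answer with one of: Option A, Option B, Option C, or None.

Option A

Total debts = (1,035 + 625 + 230 + 645 + 85 + 1,130) = 3,750; DTI = 3,750/8,400 = 44.6%.
LTV = 99,500/131,500 = 75.7%.
Reserves = 6,100/645 = 9.5 months.
Option A: score 692 ≥ 680; DTI 44.6% ≤ 45%; LTV 75.7% ≤ 85%; reserves 9.5 ≥ 2 mo → qualifies.
Option B: score 692 < 700; DTI 44.6% > 43%; LTV 75.7% ≤ 95%; reserves 9.5 ≥ 6 mo → does not qualify.
Option C: score 692 < 700; DTI 44.6% > 43%; LTV 75.7% ≤ 80%; employment 60 ≥ 24 mo; reserves 9.5 ≥ 6 mo → does not qualify.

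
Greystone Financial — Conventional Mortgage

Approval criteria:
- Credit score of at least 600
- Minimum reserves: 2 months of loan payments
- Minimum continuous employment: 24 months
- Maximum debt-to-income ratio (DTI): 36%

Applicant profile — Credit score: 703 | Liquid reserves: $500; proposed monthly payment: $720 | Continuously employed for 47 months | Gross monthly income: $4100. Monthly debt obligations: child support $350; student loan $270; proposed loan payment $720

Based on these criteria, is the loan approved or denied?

Denied

Credit score 703 ≥ 600 (meets)
Reserves = 500/720 = 0.7 months < 2
Employment 47 ≥ 24 months
Total monthly debts = (350 + 270 + 720) = 1,340. DTI = 1,340/4,100 = 32.7% ≤ 36%
Fails on reserves.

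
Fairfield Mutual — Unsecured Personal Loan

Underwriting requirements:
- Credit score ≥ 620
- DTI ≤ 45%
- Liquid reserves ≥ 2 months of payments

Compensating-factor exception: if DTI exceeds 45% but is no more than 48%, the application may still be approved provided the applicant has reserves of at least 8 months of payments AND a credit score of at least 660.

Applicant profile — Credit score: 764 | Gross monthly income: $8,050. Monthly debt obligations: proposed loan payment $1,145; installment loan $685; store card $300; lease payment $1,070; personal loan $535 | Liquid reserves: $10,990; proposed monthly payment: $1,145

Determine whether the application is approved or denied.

Approved

Credit score 764 ≥ 620 (meets base)
Total debts = (1,145 + 685 + 300 + 1,070 + 535) = 3,735. DTI = 3,735/8,050 = 46.4% > 45% — standard DTI limit exceeded.
Liquid reserves cover 10,990/1,145 = 9.6 months — ≥ 2 required
DTI 46.4% is within the 45%–48% exception band; checking compensating factors.
Reserves 9.6 ≥ 8 months; credit score 764 ≥ 660.
Both compensating conditions met → exception applies.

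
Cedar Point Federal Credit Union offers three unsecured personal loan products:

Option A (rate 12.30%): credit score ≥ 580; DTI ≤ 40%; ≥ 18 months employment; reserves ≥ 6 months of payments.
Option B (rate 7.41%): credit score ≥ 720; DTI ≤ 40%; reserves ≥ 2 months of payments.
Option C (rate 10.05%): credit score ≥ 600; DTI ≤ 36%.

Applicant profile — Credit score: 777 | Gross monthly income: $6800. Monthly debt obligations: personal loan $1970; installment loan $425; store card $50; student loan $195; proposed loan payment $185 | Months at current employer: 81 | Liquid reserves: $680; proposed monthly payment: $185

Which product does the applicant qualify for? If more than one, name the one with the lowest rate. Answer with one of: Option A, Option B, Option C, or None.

Total debts = (1,970 + 425 + 50 + 195 + 185) = 2,825; DTI = 2,825/6,800 = 41.5%.
Reserves = 680/185 = 3.7 months.
Option A: score 777 ≥ 580; DTI 41.5% > 40%; employment 81 ≥ 18 mo; reserves 3.7 < 6 mo → does not qualify.
Option B: score 777 ≥ 720; DTI 41.5% > 40%; reserves 3.7 ≥ 2 mo → does not qualify.
Option C: score 777 ≥ 600; DTI 41.5% > 36% → does not qualify.

None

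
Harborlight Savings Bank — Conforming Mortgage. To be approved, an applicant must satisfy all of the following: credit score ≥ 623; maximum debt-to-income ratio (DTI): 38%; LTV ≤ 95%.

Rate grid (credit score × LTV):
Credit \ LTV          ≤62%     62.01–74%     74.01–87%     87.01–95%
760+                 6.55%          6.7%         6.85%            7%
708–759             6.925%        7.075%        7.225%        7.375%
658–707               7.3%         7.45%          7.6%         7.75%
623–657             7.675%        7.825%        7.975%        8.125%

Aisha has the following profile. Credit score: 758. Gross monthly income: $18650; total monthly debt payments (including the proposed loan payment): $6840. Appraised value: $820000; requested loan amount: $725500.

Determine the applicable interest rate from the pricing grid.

7.375%

Credit score 758 ≥ 623; DTI = 6,840/18,650 = 36.7% ≤ 38%
LTV = 725,500/820,000 = 88.5% ≤ 95%
Row: 758 falls in 708–759. Column: 88.5% falls in 87.01–95%. Rate = 7.375%.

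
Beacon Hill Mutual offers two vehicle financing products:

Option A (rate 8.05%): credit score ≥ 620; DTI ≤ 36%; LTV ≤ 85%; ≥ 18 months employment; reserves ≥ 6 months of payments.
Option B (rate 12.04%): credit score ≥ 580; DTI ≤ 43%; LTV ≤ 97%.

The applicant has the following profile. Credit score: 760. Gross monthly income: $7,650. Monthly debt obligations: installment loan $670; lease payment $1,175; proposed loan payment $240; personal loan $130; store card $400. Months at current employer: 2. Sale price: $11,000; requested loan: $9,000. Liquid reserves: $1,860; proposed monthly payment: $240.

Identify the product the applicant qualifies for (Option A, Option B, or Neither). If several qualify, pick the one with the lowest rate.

Total debts = (670 + 1,175 + 240 + 130 + 400) = 2,615; DTI = 2,615/7,650 = 34.2%.
LTV = 9,000/11,000 = 81.8%.
Reserves = 1,860/240 = 7.8 months.
Option A: score 760 ≥ 620; DTI 34.2% ≤ 36%; LTV 81.8% ≤ 85%; employment 2 < 18 mo; reserves 7.8 ≥ 6 mo → does not qualify.
Option B: score 760 ≥ 580; DTI 34.2% ≤ 43%; LTV 81.8% ≤ 97% → qualifies.

Option B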